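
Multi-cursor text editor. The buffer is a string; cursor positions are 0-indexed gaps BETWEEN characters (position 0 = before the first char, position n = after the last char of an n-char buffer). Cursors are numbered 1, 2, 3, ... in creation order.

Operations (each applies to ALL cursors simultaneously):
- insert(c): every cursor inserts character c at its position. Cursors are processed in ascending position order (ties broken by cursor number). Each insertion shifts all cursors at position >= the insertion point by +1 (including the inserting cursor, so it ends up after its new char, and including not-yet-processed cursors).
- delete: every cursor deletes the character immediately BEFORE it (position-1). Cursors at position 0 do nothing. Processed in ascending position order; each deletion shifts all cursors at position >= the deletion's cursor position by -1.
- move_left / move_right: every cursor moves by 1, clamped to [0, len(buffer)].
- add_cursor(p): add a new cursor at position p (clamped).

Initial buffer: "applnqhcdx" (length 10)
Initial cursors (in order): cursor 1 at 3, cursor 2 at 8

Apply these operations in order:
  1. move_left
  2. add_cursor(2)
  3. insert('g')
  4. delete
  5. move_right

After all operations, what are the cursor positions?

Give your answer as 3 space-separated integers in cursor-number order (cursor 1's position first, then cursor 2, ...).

After op 1 (move_left): buffer="applnqhcdx" (len 10), cursors c1@2 c2@7, authorship ..........
After op 2 (add_cursor(2)): buffer="applnqhcdx" (len 10), cursors c1@2 c3@2 c2@7, authorship ..........
After op 3 (insert('g')): buffer="apggplnqhgcdx" (len 13), cursors c1@4 c3@4 c2@10, authorship ..13.....2...
After op 4 (delete): buffer="applnqhcdx" (len 10), cursors c1@2 c3@2 c2@7, authorship ..........
After op 5 (move_right): buffer="applnqhcdx" (len 10), cursors c1@3 c3@3 c2@8, authorship ..........

Answer: 3 8 3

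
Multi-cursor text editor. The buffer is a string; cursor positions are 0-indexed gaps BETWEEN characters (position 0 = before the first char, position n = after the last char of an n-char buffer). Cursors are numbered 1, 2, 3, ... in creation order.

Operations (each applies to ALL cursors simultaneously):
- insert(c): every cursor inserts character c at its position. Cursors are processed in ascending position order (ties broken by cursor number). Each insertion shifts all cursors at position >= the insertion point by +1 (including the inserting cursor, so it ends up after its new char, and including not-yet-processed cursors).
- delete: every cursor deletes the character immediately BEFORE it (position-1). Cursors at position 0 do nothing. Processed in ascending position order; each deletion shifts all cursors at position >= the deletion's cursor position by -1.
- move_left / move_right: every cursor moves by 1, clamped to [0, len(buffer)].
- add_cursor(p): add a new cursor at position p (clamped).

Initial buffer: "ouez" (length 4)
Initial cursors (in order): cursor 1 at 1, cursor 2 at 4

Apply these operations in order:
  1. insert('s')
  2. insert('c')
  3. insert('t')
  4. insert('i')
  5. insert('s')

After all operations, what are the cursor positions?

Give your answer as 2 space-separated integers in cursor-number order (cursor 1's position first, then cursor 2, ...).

Answer: 6 14

Derivation:
After op 1 (insert('s')): buffer="osuezs" (len 6), cursors c1@2 c2@6, authorship .1...2
After op 2 (insert('c')): buffer="oscuezsc" (len 8), cursors c1@3 c2@8, authorship .11...22
After op 3 (insert('t')): buffer="osctuezsct" (len 10), cursors c1@4 c2@10, authorship .111...222
After op 4 (insert('i')): buffer="osctiuezscti" (len 12), cursors c1@5 c2@12, authorship .1111...2222
After op 5 (insert('s')): buffer="osctisuezsctis" (len 14), cursors c1@6 c2@14, authorship .11111...22222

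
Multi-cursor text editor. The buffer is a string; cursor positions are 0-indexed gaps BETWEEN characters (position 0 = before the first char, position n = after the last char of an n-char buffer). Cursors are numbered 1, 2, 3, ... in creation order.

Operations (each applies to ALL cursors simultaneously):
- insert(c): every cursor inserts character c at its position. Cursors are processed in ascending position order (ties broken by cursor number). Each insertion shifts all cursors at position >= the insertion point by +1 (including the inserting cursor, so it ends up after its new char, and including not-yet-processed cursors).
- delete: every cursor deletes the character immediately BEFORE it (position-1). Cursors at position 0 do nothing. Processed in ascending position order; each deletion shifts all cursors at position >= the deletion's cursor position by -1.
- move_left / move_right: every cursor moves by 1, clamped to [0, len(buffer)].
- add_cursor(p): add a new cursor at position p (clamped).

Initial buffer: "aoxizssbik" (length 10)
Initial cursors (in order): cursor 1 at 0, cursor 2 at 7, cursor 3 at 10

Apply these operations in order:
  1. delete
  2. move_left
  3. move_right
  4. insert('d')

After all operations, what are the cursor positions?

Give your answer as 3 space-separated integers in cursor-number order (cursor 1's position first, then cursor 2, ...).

After op 1 (delete): buffer="aoxizsbi" (len 8), cursors c1@0 c2@6 c3@8, authorship ........
After op 2 (move_left): buffer="aoxizsbi" (len 8), cursors c1@0 c2@5 c3@7, authorship ........
After op 3 (move_right): buffer="aoxizsbi" (len 8), cursors c1@1 c2@6 c3@8, authorship ........
After op 4 (insert('d')): buffer="adoxizsdbid" (len 11), cursors c1@2 c2@8 c3@11, authorship .1.....2..3

Answer: 2 8 11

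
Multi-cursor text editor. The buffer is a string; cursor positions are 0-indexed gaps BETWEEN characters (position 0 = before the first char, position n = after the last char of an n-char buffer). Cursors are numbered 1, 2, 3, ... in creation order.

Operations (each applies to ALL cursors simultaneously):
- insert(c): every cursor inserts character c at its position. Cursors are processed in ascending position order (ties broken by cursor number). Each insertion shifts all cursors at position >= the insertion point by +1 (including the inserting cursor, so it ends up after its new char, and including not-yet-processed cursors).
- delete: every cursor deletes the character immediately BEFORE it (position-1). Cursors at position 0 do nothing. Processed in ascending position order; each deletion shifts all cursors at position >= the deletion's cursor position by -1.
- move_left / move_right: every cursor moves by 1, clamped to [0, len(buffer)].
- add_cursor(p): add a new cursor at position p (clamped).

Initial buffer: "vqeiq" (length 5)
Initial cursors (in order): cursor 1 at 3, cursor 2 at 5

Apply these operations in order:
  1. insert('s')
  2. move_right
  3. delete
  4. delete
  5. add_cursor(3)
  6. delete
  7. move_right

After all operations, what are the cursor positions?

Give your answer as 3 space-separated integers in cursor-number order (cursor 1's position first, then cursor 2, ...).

After op 1 (insert('s')): buffer="vqesiqs" (len 7), cursors c1@4 c2@7, authorship ...1..2
After op 2 (move_right): buffer="vqesiqs" (len 7), cursors c1@5 c2@7, authorship ...1..2
After op 3 (delete): buffer="vqesq" (len 5), cursors c1@4 c2@5, authorship ...1.
After op 4 (delete): buffer="vqe" (len 3), cursors c1@3 c2@3, authorship ...
After op 5 (add_cursor(3)): buffer="vqe" (len 3), cursors c1@3 c2@3 c3@3, authorship ...
After op 6 (delete): buffer="" (len 0), cursors c1@0 c2@0 c3@0, authorship 
After op 7 (move_right): buffer="" (len 0), cursors c1@0 c2@0 c3@0, authorship 

Answer: 0 0 0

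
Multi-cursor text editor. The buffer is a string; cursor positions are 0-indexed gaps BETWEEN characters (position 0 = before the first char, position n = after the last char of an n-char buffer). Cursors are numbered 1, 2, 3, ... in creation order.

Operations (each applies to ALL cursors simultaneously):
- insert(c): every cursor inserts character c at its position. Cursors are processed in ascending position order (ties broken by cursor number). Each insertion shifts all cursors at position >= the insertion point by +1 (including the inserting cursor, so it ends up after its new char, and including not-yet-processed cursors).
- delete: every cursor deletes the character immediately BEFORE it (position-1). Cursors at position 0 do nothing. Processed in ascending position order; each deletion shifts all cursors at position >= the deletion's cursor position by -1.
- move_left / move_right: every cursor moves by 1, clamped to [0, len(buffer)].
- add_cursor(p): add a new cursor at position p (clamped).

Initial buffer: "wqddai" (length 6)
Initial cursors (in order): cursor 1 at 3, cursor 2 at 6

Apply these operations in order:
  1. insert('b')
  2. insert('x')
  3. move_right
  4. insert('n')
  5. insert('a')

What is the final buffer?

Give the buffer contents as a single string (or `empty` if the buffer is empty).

After op 1 (insert('b')): buffer="wqdbdaib" (len 8), cursors c1@4 c2@8, authorship ...1...2
After op 2 (insert('x')): buffer="wqdbxdaibx" (len 10), cursors c1@5 c2@10, authorship ...11...22
After op 3 (move_right): buffer="wqdbxdaibx" (len 10), cursors c1@6 c2@10, authorship ...11...22
After op 4 (insert('n')): buffer="wqdbxdnaibxn" (len 12), cursors c1@7 c2@12, authorship ...11.1..222
After op 5 (insert('a')): buffer="wqdbxdnaaibxna" (len 14), cursors c1@8 c2@14, authorship ...11.11..2222

Answer: wqdbxdnaaibxna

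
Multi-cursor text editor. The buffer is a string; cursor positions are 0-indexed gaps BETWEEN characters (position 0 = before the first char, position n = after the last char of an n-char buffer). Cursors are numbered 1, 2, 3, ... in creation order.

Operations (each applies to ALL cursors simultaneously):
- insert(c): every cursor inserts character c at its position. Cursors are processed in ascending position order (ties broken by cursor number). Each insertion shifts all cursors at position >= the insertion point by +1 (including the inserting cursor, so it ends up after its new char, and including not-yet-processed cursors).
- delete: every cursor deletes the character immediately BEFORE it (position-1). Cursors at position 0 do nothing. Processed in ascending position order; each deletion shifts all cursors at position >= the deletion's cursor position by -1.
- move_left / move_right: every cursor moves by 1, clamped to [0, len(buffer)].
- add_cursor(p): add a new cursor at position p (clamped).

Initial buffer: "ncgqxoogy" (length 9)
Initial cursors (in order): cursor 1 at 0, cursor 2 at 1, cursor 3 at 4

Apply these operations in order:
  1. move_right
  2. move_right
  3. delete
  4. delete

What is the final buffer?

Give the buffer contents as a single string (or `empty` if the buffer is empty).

Answer: qogy

Derivation:
After op 1 (move_right): buffer="ncgqxoogy" (len 9), cursors c1@1 c2@2 c3@5, authorship .........
After op 2 (move_right): buffer="ncgqxoogy" (len 9), cursors c1@2 c2@3 c3@6, authorship .........
After op 3 (delete): buffer="nqxogy" (len 6), cursors c1@1 c2@1 c3@3, authorship ......
After op 4 (delete): buffer="qogy" (len 4), cursors c1@0 c2@0 c3@1, authorship ....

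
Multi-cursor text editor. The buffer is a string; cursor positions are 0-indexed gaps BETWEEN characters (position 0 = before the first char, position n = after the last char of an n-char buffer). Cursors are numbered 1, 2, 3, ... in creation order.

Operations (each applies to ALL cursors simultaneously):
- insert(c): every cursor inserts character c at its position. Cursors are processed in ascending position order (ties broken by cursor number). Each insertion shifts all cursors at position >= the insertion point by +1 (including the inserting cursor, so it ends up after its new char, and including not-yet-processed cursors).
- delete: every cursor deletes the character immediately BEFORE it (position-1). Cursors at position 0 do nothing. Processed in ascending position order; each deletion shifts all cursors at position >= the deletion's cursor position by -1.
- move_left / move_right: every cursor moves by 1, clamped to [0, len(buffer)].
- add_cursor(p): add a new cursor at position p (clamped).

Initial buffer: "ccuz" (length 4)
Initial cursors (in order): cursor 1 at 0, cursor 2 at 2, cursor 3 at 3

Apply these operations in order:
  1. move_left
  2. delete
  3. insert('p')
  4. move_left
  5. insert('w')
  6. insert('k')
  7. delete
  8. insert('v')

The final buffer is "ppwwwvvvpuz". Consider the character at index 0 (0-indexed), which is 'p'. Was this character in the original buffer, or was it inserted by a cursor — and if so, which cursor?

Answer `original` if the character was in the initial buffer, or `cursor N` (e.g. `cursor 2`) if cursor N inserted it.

Answer: cursor 1

Derivation:
After op 1 (move_left): buffer="ccuz" (len 4), cursors c1@0 c2@1 c3@2, authorship ....
After op 2 (delete): buffer="uz" (len 2), cursors c1@0 c2@0 c3@0, authorship ..
After op 3 (insert('p')): buffer="pppuz" (len 5), cursors c1@3 c2@3 c3@3, authorship 123..
After op 4 (move_left): buffer="pppuz" (len 5), cursors c1@2 c2@2 c3@2, authorship 123..
After op 5 (insert('w')): buffer="ppwwwpuz" (len 8), cursors c1@5 c2@5 c3@5, authorship 121233..
After op 6 (insert('k')): buffer="ppwwwkkkpuz" (len 11), cursors c1@8 c2@8 c3@8, authorship 121231233..
After op 7 (delete): buffer="ppwwwpuz" (len 8), cursors c1@5 c2@5 c3@5, authorship 121233..
After op 8 (insert('v')): buffer="ppwwwvvvpuz" (len 11), cursors c1@8 c2@8 c3@8, authorship 121231233..
Authorship (.=original, N=cursor N): 1 2 1 2 3 1 2 3 3 . .
Index 0: author = 1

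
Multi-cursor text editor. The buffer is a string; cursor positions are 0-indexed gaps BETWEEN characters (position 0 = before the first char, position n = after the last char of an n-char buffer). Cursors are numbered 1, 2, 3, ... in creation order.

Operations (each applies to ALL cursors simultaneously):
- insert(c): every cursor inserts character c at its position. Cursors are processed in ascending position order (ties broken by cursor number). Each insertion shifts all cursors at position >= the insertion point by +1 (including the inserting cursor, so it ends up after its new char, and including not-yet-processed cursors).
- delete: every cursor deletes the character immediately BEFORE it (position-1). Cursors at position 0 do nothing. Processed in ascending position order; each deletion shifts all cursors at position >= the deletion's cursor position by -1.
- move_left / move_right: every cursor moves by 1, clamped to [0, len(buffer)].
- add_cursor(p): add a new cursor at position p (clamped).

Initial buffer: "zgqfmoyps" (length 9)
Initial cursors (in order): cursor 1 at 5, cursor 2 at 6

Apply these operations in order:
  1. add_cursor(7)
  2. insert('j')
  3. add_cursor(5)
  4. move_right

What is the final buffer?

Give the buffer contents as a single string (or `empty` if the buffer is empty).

Answer: zgqfmjojyjps

Derivation:
After op 1 (add_cursor(7)): buffer="zgqfmoyps" (len 9), cursors c1@5 c2@6 c3@7, authorship .........
After op 2 (insert('j')): buffer="zgqfmjojyjps" (len 12), cursors c1@6 c2@8 c3@10, authorship .....1.2.3..
After op 3 (add_cursor(5)): buffer="zgqfmjojyjps" (len 12), cursors c4@5 c1@6 c2@8 c3@10, authorship .....1.2.3..
After op 4 (move_right): buffer="zgqfmjojyjps" (len 12), cursors c4@6 c1@7 c2@9 c3@11, authorship .....1.2.3..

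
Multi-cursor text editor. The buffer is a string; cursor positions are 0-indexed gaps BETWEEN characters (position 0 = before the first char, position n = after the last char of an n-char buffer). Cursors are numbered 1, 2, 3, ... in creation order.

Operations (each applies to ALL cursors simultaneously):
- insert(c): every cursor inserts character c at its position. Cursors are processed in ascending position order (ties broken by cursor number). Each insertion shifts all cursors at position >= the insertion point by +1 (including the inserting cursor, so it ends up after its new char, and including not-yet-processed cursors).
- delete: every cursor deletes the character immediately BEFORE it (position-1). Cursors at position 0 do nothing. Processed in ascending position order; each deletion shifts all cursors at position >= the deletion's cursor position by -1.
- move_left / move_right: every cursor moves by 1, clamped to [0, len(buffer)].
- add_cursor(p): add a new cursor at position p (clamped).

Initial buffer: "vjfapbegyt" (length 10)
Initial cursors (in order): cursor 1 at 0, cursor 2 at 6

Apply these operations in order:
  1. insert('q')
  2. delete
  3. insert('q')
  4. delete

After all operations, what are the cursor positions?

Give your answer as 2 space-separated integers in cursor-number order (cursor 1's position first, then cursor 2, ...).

After op 1 (insert('q')): buffer="qvjfapbqegyt" (len 12), cursors c1@1 c2@8, authorship 1......2....
After op 2 (delete): buffer="vjfapbegyt" (len 10), cursors c1@0 c2@6, authorship ..........
After op 3 (insert('q')): buffer="qvjfapbqegyt" (len 12), cursors c1@1 c2@8, authorship 1......2....
After op 4 (delete): buffer="vjfapbegyt" (len 10), cursors c1@0 c2@6, authorship ..........

Answer: 0 6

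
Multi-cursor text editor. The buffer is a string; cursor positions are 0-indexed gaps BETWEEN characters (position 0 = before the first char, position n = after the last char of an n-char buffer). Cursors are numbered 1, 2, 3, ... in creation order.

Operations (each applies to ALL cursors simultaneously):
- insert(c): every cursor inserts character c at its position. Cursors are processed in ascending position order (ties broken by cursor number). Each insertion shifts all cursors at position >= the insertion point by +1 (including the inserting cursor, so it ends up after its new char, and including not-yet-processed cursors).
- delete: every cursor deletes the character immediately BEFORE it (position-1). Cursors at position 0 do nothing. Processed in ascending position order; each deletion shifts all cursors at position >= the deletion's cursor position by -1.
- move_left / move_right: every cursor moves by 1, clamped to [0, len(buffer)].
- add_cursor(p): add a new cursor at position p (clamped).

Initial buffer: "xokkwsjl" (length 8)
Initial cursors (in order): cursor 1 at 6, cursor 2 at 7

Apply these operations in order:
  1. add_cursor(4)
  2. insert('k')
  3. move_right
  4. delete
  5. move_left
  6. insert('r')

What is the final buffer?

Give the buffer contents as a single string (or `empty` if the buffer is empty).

After op 1 (add_cursor(4)): buffer="xokkwsjl" (len 8), cursors c3@4 c1@6 c2@7, authorship ........
After op 2 (insert('k')): buffer="xokkkwskjkl" (len 11), cursors c3@5 c1@8 c2@10, authorship ....3..1.2.
After op 3 (move_right): buffer="xokkkwskjkl" (len 11), cursors c3@6 c1@9 c2@11, authorship ....3..1.2.
After op 4 (delete): buffer="xokkkskk" (len 8), cursors c3@5 c1@7 c2@8, authorship ....3.12
After op 5 (move_left): buffer="xokkkskk" (len 8), cursors c3@4 c1@6 c2@7, authorship ....3.12
After op 6 (insert('r')): buffer="xokkrksrkrk" (len 11), cursors c3@5 c1@8 c2@10, authorship ....33.1122

Answer: xokkrksrkrk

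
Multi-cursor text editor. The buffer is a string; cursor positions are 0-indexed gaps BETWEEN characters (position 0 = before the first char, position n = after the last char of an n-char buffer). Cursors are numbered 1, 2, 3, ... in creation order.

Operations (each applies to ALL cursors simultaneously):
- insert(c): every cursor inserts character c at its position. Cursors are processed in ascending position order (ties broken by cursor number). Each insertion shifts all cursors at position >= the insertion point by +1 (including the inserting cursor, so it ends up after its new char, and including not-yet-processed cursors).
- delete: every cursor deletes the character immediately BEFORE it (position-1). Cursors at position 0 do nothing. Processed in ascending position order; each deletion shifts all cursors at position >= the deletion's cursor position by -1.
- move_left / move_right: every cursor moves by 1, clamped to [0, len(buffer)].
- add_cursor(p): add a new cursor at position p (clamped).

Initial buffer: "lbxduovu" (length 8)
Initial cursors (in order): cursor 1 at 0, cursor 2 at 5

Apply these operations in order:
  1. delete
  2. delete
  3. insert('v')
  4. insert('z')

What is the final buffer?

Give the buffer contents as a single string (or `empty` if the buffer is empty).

After op 1 (delete): buffer="lbxdovu" (len 7), cursors c1@0 c2@4, authorship .......
After op 2 (delete): buffer="lbxovu" (len 6), cursors c1@0 c2@3, authorship ......
After op 3 (insert('v')): buffer="vlbxvovu" (len 8), cursors c1@1 c2@5, authorship 1...2...
After op 4 (insert('z')): buffer="vzlbxvzovu" (len 10), cursors c1@2 c2@7, authorship 11...22...

Answer: vzlbxvzovu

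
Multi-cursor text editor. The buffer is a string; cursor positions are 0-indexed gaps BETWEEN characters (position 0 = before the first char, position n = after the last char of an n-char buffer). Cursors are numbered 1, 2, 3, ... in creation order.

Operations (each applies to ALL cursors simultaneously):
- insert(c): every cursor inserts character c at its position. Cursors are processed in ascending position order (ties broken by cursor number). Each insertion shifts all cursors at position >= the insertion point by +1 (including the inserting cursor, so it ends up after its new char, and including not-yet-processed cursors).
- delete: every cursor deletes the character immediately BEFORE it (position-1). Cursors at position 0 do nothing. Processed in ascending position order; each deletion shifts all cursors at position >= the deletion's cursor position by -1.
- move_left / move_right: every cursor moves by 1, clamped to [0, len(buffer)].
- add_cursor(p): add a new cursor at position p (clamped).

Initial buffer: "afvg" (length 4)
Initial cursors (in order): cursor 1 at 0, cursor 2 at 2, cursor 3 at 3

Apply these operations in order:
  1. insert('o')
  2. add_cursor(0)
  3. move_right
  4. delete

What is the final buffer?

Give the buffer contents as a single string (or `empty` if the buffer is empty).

Answer: foo

Derivation:
After op 1 (insert('o')): buffer="oafovog" (len 7), cursors c1@1 c2@4 c3@6, authorship 1..2.3.
After op 2 (add_cursor(0)): buffer="oafovog" (len 7), cursors c4@0 c1@1 c2@4 c3@6, authorship 1..2.3.
After op 3 (move_right): buffer="oafovog" (len 7), cursors c4@1 c1@2 c2@5 c3@7, authorship 1..2.3.
After op 4 (delete): buffer="foo" (len 3), cursors c1@0 c4@0 c2@2 c3@3, authorship .23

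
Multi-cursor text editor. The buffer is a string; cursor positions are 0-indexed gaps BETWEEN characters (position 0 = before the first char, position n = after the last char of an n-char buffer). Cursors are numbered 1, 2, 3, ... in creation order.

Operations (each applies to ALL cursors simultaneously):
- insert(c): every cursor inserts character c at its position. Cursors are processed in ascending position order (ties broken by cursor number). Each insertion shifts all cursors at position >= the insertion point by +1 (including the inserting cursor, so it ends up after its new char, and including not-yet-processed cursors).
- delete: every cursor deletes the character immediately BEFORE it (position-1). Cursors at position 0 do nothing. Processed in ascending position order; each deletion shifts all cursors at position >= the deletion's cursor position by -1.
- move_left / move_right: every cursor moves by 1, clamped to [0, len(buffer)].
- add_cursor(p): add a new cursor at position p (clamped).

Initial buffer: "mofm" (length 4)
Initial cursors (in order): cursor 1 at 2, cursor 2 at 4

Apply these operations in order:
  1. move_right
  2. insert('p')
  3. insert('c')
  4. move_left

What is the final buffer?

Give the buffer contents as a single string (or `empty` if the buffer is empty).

After op 1 (move_right): buffer="mofm" (len 4), cursors c1@3 c2@4, authorship ....
After op 2 (insert('p')): buffer="mofpmp" (len 6), cursors c1@4 c2@6, authorship ...1.2
After op 3 (insert('c')): buffer="mofpcmpc" (len 8), cursors c1@5 c2@8, authorship ...11.22
After op 4 (move_left): buffer="mofpcmpc" (len 8), cursors c1@4 c2@7, authorship ...11.22

Answer: mofpcmpc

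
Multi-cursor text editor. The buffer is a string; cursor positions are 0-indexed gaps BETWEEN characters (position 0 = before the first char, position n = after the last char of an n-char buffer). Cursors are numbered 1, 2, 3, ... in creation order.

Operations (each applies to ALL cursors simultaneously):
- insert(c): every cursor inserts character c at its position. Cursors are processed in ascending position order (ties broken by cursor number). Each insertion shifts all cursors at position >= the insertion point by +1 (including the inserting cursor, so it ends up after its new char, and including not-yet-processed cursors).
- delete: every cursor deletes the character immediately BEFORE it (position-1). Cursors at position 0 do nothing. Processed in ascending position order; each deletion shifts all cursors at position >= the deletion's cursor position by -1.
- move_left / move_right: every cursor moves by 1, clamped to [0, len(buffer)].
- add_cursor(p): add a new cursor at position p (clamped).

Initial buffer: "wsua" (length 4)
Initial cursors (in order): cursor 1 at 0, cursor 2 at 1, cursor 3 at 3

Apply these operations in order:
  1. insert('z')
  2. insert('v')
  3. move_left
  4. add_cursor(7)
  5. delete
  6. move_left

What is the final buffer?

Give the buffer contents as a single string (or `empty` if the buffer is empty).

After op 1 (insert('z')): buffer="zwzsuza" (len 7), cursors c1@1 c2@3 c3@6, authorship 1.2..3.
After op 2 (insert('v')): buffer="zvwzvsuzva" (len 10), cursors c1@2 c2@5 c3@9, authorship 11.22..33.
After op 3 (move_left): buffer="zvwzvsuzva" (len 10), cursors c1@1 c2@4 c3@8, authorship 11.22..33.
After op 4 (add_cursor(7)): buffer="zvwzvsuzva" (len 10), cursors c1@1 c2@4 c4@7 c3@8, authorship 11.22..33.
After op 5 (delete): buffer="vwvsva" (len 6), cursors c1@0 c2@2 c3@4 c4@4, authorship 1.2.3.
After op 6 (move_left): buffer="vwvsva" (len 6), cursors c1@0 c2@1 c3@3 c4@3, authorship 1.2.3.

Answer: vwvsva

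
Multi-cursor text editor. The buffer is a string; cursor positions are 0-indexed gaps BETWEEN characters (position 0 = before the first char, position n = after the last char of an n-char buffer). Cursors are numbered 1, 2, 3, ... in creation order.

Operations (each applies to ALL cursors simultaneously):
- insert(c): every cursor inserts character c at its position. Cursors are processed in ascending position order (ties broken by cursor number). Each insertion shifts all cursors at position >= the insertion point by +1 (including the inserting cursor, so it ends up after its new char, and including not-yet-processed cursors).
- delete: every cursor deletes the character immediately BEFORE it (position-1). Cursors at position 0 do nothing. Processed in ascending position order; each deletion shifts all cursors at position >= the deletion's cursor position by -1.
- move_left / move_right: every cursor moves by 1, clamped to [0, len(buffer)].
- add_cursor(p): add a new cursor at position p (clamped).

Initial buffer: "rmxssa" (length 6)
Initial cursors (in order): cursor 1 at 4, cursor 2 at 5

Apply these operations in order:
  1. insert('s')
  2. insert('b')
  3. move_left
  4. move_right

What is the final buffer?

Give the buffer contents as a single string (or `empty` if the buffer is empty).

Answer: rmxssbssba

Derivation:
After op 1 (insert('s')): buffer="rmxssssa" (len 8), cursors c1@5 c2@7, authorship ....1.2.
After op 2 (insert('b')): buffer="rmxssbssba" (len 10), cursors c1@6 c2@9, authorship ....11.22.
After op 3 (move_left): buffer="rmxssbssba" (len 10), cursors c1@5 c2@8, authorship ....11.22.
After op 4 (move_right): buffer="rmxssbssba" (len 10), cursors c1@6 c2@9, authorship ....11.22.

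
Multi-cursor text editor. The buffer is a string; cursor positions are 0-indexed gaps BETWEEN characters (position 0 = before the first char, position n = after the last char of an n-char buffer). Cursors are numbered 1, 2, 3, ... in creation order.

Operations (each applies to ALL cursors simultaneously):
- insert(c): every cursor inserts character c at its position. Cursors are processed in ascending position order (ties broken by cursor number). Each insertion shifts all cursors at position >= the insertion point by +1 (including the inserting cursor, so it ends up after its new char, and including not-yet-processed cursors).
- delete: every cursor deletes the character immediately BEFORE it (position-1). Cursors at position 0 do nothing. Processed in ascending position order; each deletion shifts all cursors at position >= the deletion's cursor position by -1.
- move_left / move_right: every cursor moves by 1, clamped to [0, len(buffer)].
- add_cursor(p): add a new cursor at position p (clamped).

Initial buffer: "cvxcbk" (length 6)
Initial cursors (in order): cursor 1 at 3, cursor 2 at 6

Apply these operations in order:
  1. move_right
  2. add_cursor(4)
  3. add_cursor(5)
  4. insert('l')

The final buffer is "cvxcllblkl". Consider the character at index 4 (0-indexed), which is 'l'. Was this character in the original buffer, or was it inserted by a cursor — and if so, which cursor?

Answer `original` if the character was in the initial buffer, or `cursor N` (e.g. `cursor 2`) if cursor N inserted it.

Answer: cursor 1

Derivation:
After op 1 (move_right): buffer="cvxcbk" (len 6), cursors c1@4 c2@6, authorship ......
After op 2 (add_cursor(4)): buffer="cvxcbk" (len 6), cursors c1@4 c3@4 c2@6, authorship ......
After op 3 (add_cursor(5)): buffer="cvxcbk" (len 6), cursors c1@4 c3@4 c4@5 c2@6, authorship ......
After op 4 (insert('l')): buffer="cvxcllblkl" (len 10), cursors c1@6 c3@6 c4@8 c2@10, authorship ....13.4.2
Authorship (.=original, N=cursor N): . . . . 1 3 . 4 . 2
Index 4: author = 1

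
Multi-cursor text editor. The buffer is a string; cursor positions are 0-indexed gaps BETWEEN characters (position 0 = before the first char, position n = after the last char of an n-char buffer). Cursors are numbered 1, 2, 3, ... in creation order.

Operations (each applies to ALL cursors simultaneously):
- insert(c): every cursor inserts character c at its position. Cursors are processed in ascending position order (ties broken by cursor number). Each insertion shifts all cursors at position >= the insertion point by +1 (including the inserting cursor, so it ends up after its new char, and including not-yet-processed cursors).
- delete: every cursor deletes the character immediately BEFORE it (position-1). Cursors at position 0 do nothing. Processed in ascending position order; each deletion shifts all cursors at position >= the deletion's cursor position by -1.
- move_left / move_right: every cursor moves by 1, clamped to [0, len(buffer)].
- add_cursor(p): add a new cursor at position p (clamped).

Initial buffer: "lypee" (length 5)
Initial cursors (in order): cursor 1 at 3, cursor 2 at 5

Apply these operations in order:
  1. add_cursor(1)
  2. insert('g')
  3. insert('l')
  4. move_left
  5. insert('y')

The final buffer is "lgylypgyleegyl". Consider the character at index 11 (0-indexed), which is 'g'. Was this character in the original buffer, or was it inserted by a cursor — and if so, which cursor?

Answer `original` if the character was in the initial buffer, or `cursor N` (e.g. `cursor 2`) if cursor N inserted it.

After op 1 (add_cursor(1)): buffer="lypee" (len 5), cursors c3@1 c1@3 c2@5, authorship .....
After op 2 (insert('g')): buffer="lgypgeeg" (len 8), cursors c3@2 c1@5 c2@8, authorship .3..1..2
After op 3 (insert('l')): buffer="lglypgleegl" (len 11), cursors c3@3 c1@7 c2@11, authorship .33..11..22
After op 4 (move_left): buffer="lglypgleegl" (len 11), cursors c3@2 c1@6 c2@10, authorship .33..11..22
After op 5 (insert('y')): buffer="lgylypgyleegyl" (len 14), cursors c3@3 c1@8 c2@13, authorship .333..111..222
Authorship (.=original, N=cursor N): . 3 3 3 . . 1 1 1 . . 2 2 2
Index 11: author = 2

Answer: cursor 2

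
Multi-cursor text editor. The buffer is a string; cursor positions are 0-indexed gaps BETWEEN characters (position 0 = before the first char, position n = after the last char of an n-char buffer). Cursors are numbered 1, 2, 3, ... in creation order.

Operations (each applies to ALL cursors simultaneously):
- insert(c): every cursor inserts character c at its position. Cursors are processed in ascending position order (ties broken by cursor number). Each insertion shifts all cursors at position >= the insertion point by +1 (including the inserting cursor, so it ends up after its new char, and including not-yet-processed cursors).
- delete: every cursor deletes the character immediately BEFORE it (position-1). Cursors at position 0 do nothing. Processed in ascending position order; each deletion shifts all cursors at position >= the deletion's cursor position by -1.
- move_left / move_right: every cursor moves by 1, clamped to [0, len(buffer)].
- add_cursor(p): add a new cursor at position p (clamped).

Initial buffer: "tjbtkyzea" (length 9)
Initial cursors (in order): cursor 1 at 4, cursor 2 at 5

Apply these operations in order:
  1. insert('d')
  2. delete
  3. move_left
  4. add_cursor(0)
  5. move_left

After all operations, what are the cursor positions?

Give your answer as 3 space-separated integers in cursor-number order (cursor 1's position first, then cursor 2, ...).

After op 1 (insert('d')): buffer="tjbtdkdyzea" (len 11), cursors c1@5 c2@7, authorship ....1.2....
After op 2 (delete): buffer="tjbtkyzea" (len 9), cursors c1@4 c2@5, authorship .........
After op 3 (move_left): buffer="tjbtkyzea" (len 9), cursors c1@3 c2@4, authorship .........
After op 4 (add_cursor(0)): buffer="tjbtkyzea" (len 9), cursors c3@0 c1@3 c2@4, authorship .........
After op 5 (move_left): buffer="tjbtkyzea" (len 9), cursors c3@0 c1@2 c2@3, authorship .........

Answer: 2 3 0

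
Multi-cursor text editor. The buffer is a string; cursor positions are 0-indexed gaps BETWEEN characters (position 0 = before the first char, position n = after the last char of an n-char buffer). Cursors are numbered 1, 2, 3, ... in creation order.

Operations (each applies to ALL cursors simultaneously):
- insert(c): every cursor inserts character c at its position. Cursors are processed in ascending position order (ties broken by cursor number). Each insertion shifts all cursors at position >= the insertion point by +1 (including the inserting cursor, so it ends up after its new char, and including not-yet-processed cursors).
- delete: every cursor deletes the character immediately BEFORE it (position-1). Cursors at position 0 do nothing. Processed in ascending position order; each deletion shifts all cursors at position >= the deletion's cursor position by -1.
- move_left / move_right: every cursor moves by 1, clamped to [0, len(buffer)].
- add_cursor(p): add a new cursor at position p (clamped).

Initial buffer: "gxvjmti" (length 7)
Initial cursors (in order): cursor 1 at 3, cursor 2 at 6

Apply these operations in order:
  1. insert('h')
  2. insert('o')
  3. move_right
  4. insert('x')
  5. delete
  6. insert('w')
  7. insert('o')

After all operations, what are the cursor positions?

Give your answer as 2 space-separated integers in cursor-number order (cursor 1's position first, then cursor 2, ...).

After op 1 (insert('h')): buffer="gxvhjmthi" (len 9), cursors c1@4 c2@8, authorship ...1...2.
After op 2 (insert('o')): buffer="gxvhojmthoi" (len 11), cursors c1@5 c2@10, authorship ...11...22.
After op 3 (move_right): buffer="gxvhojmthoi" (len 11), cursors c1@6 c2@11, authorship ...11...22.
After op 4 (insert('x')): buffer="gxvhojxmthoix" (len 13), cursors c1@7 c2@13, authorship ...11.1..22.2
After op 5 (delete): buffer="gxvhojmthoi" (len 11), cursors c1@6 c2@11, authorship ...11...22.
After op 6 (insert('w')): buffer="gxvhojwmthoiw" (len 13), cursors c1@7 c2@13, authorship ...11.1..22.2
After op 7 (insert('o')): buffer="gxvhojwomthoiwo" (len 15), cursors c1@8 c2@15, authorship ...11.11..22.22

Answer: 8 15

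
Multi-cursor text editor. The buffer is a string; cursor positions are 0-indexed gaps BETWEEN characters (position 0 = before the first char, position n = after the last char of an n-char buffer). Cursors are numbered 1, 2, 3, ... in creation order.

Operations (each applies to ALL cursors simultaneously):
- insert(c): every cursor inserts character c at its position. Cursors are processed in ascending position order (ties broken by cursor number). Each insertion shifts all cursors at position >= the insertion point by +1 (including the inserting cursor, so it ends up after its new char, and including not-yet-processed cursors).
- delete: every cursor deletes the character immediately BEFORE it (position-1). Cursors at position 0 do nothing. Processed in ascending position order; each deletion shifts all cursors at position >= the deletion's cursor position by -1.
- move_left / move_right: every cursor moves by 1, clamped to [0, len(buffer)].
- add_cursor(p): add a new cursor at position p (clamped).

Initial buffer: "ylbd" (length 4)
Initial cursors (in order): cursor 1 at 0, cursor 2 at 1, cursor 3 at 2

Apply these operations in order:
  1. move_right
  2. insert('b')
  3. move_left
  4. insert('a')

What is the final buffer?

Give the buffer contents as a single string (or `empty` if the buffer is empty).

Answer: yablabbabd

Derivation:
After op 1 (move_right): buffer="ylbd" (len 4), cursors c1@1 c2@2 c3@3, authorship ....
After op 2 (insert('b')): buffer="yblbbbd" (len 7), cursors c1@2 c2@4 c3@6, authorship .1.2.3.
After op 3 (move_left): buffer="yblbbbd" (len 7), cursors c1@1 c2@3 c3@5, authorship .1.2.3.
After op 4 (insert('a')): buffer="yablabbabd" (len 10), cursors c1@2 c2@5 c3@8, authorship .11.22.33.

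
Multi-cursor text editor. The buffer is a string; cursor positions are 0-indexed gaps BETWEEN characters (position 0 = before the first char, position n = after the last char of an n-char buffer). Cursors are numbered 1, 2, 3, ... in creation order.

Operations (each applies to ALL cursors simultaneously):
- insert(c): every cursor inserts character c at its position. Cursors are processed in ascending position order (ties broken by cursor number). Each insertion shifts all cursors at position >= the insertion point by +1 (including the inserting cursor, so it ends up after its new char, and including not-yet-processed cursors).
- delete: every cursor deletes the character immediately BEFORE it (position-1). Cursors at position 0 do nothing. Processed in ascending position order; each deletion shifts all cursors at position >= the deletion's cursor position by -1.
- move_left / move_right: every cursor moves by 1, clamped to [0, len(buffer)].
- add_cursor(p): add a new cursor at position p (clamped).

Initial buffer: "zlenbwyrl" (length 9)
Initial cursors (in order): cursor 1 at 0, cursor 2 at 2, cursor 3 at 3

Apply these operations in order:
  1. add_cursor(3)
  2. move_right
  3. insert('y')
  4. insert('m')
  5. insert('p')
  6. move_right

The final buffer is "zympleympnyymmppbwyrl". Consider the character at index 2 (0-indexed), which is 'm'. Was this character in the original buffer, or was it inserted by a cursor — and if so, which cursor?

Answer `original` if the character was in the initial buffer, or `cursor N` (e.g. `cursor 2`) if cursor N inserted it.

After op 1 (add_cursor(3)): buffer="zlenbwyrl" (len 9), cursors c1@0 c2@2 c3@3 c4@3, authorship .........
After op 2 (move_right): buffer="zlenbwyrl" (len 9), cursors c1@1 c2@3 c3@4 c4@4, authorship .........
After op 3 (insert('y')): buffer="zyleynyybwyrl" (len 13), cursors c1@2 c2@5 c3@8 c4@8, authorship .1..2.34.....
After op 4 (insert('m')): buffer="zymleymnyymmbwyrl" (len 17), cursors c1@3 c2@7 c3@12 c4@12, authorship .11..22.3434.....
After op 5 (insert('p')): buffer="zympleympnyymmppbwyrl" (len 21), cursors c1@4 c2@9 c3@16 c4@16, authorship .111..222.343434.....
After op 6 (move_right): buffer="zympleympnyymmppbwyrl" (len 21), cursors c1@5 c2@10 c3@17 c4@17, authorship .111..222.343434.....
Authorship (.=original, N=cursor N): . 1 1 1 . . 2 2 2 . 3 4 3 4 3 4 . . . . .
Index 2: author = 1

Answer: cursor 1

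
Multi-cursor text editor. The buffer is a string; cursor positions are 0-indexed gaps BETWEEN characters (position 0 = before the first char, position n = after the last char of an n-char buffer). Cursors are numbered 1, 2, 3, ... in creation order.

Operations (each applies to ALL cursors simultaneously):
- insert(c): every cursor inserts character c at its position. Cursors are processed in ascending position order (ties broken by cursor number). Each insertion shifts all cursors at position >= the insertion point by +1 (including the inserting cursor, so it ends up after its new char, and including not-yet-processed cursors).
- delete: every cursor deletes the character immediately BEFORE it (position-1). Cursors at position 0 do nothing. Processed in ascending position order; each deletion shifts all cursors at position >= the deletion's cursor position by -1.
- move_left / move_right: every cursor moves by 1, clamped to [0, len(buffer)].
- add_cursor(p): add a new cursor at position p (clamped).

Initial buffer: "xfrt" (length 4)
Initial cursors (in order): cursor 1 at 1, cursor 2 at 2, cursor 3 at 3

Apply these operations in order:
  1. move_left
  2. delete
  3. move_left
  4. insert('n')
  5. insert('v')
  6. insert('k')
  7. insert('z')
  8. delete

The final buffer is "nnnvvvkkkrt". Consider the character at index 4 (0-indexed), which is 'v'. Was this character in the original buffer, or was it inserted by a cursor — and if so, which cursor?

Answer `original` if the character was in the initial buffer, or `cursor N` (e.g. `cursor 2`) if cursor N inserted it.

After op 1 (move_left): buffer="xfrt" (len 4), cursors c1@0 c2@1 c3@2, authorship ....
After op 2 (delete): buffer="rt" (len 2), cursors c1@0 c2@0 c3@0, authorship ..
After op 3 (move_left): buffer="rt" (len 2), cursors c1@0 c2@0 c3@0, authorship ..
After op 4 (insert('n')): buffer="nnnrt" (len 5), cursors c1@3 c2@3 c3@3, authorship 123..
After op 5 (insert('v')): buffer="nnnvvvrt" (len 8), cursors c1@6 c2@6 c3@6, authorship 123123..
After op 6 (insert('k')): buffer="nnnvvvkkkrt" (len 11), cursors c1@9 c2@9 c3@9, authorship 123123123..
After op 7 (insert('z')): buffer="nnnvvvkkkzzzrt" (len 14), cursors c1@12 c2@12 c3@12, authorship 123123123123..
After op 8 (delete): buffer="nnnvvvkkkrt" (len 11), cursors c1@9 c2@9 c3@9, authorship 123123123..
Authorship (.=original, N=cursor N): 1 2 3 1 2 3 1 2 3 . .
Index 4: author = 2

Answer: cursor 2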